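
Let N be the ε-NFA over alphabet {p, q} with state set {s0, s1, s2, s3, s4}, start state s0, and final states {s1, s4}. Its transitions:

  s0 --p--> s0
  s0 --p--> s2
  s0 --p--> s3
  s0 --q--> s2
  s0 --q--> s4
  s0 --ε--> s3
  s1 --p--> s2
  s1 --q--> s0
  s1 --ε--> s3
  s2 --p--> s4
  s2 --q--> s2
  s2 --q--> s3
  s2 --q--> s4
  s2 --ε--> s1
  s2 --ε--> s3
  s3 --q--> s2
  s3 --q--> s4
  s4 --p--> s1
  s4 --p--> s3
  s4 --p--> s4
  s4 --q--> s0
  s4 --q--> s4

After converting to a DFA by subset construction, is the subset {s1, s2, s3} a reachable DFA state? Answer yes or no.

Start state of the DFA: {s0, s3} (ε-closure of the NFA start).
{s0, s3} --p--> {s0, s1, s2, s3}  [new]
{s0, s3} --q--> {s1, s2, s3, s4}  [new]
{s0, s1, s2, s3} --p--> {s0, s1, s2, s3, s4}  [new]
{s0, s1, s2, s3} --q--> {s0, s1, s2, s3, s4}  [seen]
{s1, s2, s3, s4} --p--> {s1, s2, s3, s4}  [seen]
{s1, s2, s3, s4} --q--> {s0, s1, s2, s3, s4}  [seen]
{s0, s1, s2, s3, s4} --p--> {s0, s1, s2, s3, s4}  [seen]
{s0, s1, s2, s3, s4} --q--> {s0, s1, s2, s3, s4}  [seen]
Reachable DFA states: {s0, s3}, {s0, s1, s2, s3}, {s1, s2, s3, s4}, {s0, s1, s2, s3, s4}.
{s1, s2, s3} is not among them.

no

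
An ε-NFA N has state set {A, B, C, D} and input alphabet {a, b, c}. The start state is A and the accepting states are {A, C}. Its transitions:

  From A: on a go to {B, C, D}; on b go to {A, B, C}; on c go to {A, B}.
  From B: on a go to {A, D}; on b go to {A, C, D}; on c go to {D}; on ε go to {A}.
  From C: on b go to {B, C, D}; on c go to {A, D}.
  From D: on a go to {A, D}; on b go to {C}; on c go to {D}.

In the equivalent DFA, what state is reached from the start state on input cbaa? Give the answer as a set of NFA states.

{A, B, C, D}

Start: {A}.
δ(A,c) = {A, B}.
Union: {A, B}.
After c: {A, B}.
δ(A,b) = {A, B, C}; δ(B,b) = {A, C, D}.
Union: {A, B, C, D}.
After b: {A, B, C, D}.
δ(A,a) = {B, C, D}; δ(B,a) = {A, D}; δ(C,a) = ∅; δ(D,a) = {A, D}.
Union: {A, B, C, D}.
After a: {A, B, C, D}.
δ(A,a) = {B, C, D}; δ(B,a) = {A, D}; δ(C,a) = ∅; δ(D,a) = {A, D}.
Union: {A, B, C, D}.
After a: {A, B, C, D}.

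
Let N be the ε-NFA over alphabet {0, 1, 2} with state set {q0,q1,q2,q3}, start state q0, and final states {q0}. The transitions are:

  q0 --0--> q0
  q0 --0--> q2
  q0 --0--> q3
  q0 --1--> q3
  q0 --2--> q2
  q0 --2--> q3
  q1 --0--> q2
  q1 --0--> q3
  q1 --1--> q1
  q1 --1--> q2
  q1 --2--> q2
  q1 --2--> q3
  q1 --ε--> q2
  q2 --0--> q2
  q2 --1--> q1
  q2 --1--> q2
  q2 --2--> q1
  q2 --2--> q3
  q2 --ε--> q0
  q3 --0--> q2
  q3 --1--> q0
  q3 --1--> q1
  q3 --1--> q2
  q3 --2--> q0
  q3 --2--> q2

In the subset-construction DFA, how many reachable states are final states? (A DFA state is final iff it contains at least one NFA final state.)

Start state of the DFA: {q0} (ε-closure of the NFA start).
{q0} --0--> {q0,q2,q3}  [new]
{q0} --1--> {q3}  [new]
{q0} --2--> {q0,q2,q3}  [seen]
{q0,q2,q3} --0--> {q0,q2,q3}  [seen]
{q0,q2,q3} --1--> {q0,q1,q2,q3}  [new]
{q0,q2,q3} --2--> {q0,q1,q2,q3}  [seen]
{q3} --0--> {q0,q2}  [new]
{q3} --1--> {q0,q1,q2}  [new]
{q3} --2--> {q0,q2}  [seen]
{q0,q1,q2,q3} --0--> {q0,q2,q3}  [seen]
{q0,q1,q2,q3} --1--> {q0,q1,q2,q3}  [seen]
{q0,q1,q2,q3} --2--> {q0,q1,q2,q3}  [seen]
{q0,q2} --0--> {q0,q2,q3}  [seen]
{q0,q2} --1--> {q0,q1,q2,q3}  [seen]
{q0,q2} --2--> {q0,q1,q2,q3}  [seen]
{q0,q1,q2} --0--> {q0,q2,q3}  [seen]
{q0,q1,q2} --1--> {q0,q1,q2,q3}  [seen]
{q0,q1,q2} --2--> {q0,q1,q2,q3}  [seen]
Reachable DFA states: {q0}, {q0,q2,q3}, {q3}, {q0,q1,q2,q3}, {q0,q2}, {q0,q1,q2}.
Accepting DFA states (contain an NFA accepting state): {q0}, {q0,q2,q3}, {q0,q1,q2,q3}, {q0,q2}, {q0,q1,q2}.

5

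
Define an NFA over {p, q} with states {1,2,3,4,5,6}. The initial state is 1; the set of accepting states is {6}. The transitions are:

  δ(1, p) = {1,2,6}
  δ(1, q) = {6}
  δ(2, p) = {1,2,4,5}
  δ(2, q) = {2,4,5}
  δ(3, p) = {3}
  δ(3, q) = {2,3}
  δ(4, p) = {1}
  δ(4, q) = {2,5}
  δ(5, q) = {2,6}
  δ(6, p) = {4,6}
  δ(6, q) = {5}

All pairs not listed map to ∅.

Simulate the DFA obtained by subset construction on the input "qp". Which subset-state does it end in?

Start: {1}.
δ(1,q) = {6}.
Union: {6}.
After q: {6}.
δ(6,p) = {4,6}.
Union: {4,6}.
After p: {4,6}.

{4,6}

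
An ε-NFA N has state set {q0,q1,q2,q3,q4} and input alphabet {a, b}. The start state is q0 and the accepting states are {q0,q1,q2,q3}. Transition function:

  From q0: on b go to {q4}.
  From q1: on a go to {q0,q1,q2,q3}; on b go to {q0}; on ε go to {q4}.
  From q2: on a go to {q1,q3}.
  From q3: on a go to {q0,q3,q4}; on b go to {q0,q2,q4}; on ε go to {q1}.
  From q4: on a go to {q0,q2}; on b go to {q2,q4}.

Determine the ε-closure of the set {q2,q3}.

Begin with {q2,q3}.
q3 →ε {q1}; add q1.
q1 →ε {q4}; add q4.
ε-closure = {q1,q2,q3,q4}.

{q1,q2,q3,q4}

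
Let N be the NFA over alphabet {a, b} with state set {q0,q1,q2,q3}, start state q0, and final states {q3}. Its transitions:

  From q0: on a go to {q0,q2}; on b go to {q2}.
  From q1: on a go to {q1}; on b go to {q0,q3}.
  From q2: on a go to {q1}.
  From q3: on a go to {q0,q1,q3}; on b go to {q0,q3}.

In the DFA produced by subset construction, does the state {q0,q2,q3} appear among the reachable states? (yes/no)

yes

Start state of the DFA: {q0}.
{q0} --a--> {q0,q2}  [new]
{q0} --b--> {q2}  [new]
{q0,q2} --a--> {q0,q1,q2}  [new]
{q0,q2} --b--> {q2}  [seen]
{q2} --a--> {q1}  [new]
{q2} --b--> ∅  [new]
{q0,q1,q2} --a--> {q0,q1,q2}  [seen]
{q0,q1,q2} --b--> {q0,q2,q3}  [new]
{q1} --a--> {q1}  [seen]
{q1} --b--> {q0,q3}  [new]
∅ --a--> ∅  [seen]
∅ --b--> ∅  [seen]
{q0,q2,q3} --a--> {q0,q1,q2,q3}  [new]
{q0,q2,q3} --b--> {q0,q2,q3}  [seen]
{q0,q3} --a--> {q0,q1,q2,q3}  [seen]
{q0,q3} --b--> {q0,q2,q3}  [seen]
{q0,q1,q2,q3} --a--> {q0,q1,q2,q3}  [seen]
{q0,q1,q2,q3} --b--> {q0,q2,q3}  [seen]
Reachable DFA states: {q0}, {q0,q2}, {q2}, {q0,q1,q2}, {q1}, ∅, {q0,q2,q3}, {q0,q3}, {q0,q1,q2,q3}.
{q0,q2,q3} is among them.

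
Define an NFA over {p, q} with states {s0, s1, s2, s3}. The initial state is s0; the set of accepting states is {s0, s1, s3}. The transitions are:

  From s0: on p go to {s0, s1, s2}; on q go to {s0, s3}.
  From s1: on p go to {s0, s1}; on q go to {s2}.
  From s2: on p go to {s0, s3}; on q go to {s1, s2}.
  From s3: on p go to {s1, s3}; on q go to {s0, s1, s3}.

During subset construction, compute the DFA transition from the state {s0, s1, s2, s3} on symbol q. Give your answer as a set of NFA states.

δ(s0,q) = {s0, s3}; δ(s1,q) = {s2}; δ(s2,q) = {s1, s2}; δ(s3,q) = {s0, s1, s3}.
Union: {s0, s1, s2, s3}.

{s0, s1, s2, s3}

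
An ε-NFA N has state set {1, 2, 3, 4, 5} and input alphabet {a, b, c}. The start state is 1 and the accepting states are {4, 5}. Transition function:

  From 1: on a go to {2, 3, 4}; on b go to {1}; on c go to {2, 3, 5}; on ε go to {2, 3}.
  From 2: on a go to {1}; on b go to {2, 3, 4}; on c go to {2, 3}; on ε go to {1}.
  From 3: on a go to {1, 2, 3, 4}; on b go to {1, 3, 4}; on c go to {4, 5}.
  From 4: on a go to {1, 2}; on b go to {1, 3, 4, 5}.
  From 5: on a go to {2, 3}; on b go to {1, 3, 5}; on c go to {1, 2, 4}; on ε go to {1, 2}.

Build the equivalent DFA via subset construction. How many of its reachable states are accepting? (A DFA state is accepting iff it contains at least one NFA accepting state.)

Start state of the DFA: {1, 2, 3} (ε-closure of the NFA start).
{1, 2, 3} --a--> {1, 2, 3, 4}  [new]
{1, 2, 3} --b--> {1, 2, 3, 4}  [seen]
{1, 2, 3} --c--> {1, 2, 3, 4, 5}  [new]
{1, 2, 3, 4} --a--> {1, 2, 3, 4}  [seen]
{1, 2, 3, 4} --b--> {1, 2, 3, 4, 5}  [seen]
{1, 2, 3, 4} --c--> {1, 2, 3, 4, 5}  [seen]
{1, 2, 3, 4, 5} --a--> {1, 2, 3, 4}  [seen]
{1, 2, 3, 4, 5} --b--> {1, 2, 3, 4, 5}  [seen]
{1, 2, 3, 4, 5} --c--> {1, 2, 3, 4, 5}  [seen]
Reachable DFA states: {1, 2, 3}, {1, 2, 3, 4}, {1, 2, 3, 4, 5}.
Accepting DFA states (contain an NFA accepting state): {1, 2, 3, 4}, {1, 2, 3, 4, 5}.

2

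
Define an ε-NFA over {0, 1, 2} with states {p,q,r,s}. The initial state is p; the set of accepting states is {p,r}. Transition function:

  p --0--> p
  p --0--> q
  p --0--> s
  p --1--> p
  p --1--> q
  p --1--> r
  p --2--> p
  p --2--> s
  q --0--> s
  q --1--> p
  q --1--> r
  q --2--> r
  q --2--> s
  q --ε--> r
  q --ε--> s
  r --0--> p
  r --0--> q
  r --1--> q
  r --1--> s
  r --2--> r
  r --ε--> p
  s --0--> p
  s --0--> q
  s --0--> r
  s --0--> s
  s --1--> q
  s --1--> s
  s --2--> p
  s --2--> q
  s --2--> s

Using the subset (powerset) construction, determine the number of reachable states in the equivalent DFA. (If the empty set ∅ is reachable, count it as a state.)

3

Start state of the DFA: {p} (ε-closure of the NFA start).
{p} --0--> {p,q,r,s}  [new]
{p} --1--> {p,q,r,s}  [seen]
{p} --2--> {p,s}  [new]
{p,q,r,s} --0--> {p,q,r,s}  [seen]
{p,q,r,s} --1--> {p,q,r,s}  [seen]
{p,q,r,s} --2--> {p,q,r,s}  [seen]
{p,s} --0--> {p,q,r,s}  [seen]
{p,s} --1--> {p,q,r,s}  [seen]
{p,s} --2--> {p,q,r,s}  [seen]
Reachable DFA states: {p}, {p,q,r,s}, {p,s}.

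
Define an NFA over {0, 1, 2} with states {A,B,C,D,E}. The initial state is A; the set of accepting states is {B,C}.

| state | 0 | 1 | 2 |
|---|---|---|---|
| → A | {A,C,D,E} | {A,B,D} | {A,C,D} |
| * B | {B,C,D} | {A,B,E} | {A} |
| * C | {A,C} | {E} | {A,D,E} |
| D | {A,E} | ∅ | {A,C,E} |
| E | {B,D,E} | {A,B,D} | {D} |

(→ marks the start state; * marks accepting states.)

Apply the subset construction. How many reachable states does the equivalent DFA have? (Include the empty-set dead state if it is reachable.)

6

Start state of the DFA: {A}.
{A} --0--> {A,C,D,E}  [new]
{A} --1--> {A,B,D}  [new]
{A} --2--> {A,C,D}  [new]
{A,C,D,E} --0--> {A,B,C,D,E}  [new]
{A,C,D,E} --1--> {A,B,D,E}  [new]
{A,C,D,E} --2--> {A,C,D,E}  [seen]
{A,B,D} --0--> {A,B,C,D,E}  [seen]
{A,B,D} --1--> {A,B,D,E}  [seen]
{A,B,D} --2--> {A,C,D,E}  [seen]
{A,C,D} --0--> {A,C,D,E}  [seen]
{A,C,D} --1--> {A,B,D,E}  [seen]
{A,C,D} --2--> {A,C,D,E}  [seen]
{A,B,C,D,E} --0--> {A,B,C,D,E}  [seen]
{A,B,C,D,E} --1--> {A,B,D,E}  [seen]
{A,B,C,D,E} --2--> {A,C,D,E}  [seen]
{A,B,D,E} --0--> {A,B,C,D,E}  [seen]
{A,B,D,E} --1--> {A,B,D,E}  [seen]
{A,B,D,E} --2--> {A,C,D,E}  [seen]
Reachable DFA states: {A}, {A,C,D,E}, {A,B,D}, {A,C,D}, {A,B,C,D,E}, {A,B,D,E}.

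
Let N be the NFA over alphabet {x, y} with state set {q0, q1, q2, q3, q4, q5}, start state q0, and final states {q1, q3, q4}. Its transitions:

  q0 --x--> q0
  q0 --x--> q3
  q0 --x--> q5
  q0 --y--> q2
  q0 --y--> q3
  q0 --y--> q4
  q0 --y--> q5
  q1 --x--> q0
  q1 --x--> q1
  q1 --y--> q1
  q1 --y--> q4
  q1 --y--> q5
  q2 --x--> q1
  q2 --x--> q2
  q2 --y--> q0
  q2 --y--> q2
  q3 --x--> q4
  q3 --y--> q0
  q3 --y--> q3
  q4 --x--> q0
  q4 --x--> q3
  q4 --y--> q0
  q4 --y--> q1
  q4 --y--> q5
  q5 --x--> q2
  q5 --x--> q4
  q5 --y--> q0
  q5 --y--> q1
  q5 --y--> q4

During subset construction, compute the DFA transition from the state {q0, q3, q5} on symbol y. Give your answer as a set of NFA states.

δ(q0,y) = {q2, q3, q4, q5}; δ(q3,y) = {q0, q3}; δ(q5,y) = {q0, q1, q4}.
Union: {q0, q1, q2, q3, q4, q5}.

{q0, q1, q2, q3, q4, q5}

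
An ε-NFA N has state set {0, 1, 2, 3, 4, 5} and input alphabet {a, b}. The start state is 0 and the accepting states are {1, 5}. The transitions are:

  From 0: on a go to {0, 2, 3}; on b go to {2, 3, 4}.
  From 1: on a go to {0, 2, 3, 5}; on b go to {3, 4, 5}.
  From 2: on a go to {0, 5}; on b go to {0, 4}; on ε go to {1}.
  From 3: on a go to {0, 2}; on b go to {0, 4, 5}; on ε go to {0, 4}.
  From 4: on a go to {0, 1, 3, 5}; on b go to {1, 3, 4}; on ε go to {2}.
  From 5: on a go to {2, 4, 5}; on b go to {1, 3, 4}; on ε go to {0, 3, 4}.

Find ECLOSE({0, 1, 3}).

Begin with {0, 1, 3}.
3 →ε {0, 4}; add 4.
4 →ε {2}; add 2.
ε-closure = {0, 1, 2, 3, 4}.

{0, 1, 2, 3, 4}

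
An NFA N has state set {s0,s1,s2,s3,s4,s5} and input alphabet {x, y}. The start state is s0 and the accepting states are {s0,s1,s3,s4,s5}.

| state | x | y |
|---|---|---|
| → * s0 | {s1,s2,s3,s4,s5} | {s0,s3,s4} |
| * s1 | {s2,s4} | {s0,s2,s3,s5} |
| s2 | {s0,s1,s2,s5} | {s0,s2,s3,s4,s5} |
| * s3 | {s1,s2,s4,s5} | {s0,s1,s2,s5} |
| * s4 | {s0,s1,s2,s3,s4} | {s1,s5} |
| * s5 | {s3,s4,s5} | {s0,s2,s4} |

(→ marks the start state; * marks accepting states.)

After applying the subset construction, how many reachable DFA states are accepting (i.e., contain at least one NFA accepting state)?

4

Start state of the DFA: {s0}.
{s0} --x--> {s1,s2,s3,s4,s5}  [new]
{s0} --y--> {s0,s3,s4}  [new]
{s1,s2,s3,s4,s5} --x--> {s0,s1,s2,s3,s4,s5}  [new]
{s1,s2,s3,s4,s5} --y--> {s0,s1,s2,s3,s4,s5}  [seen]
{s0,s3,s4} --x--> {s0,s1,s2,s3,s4,s5}  [seen]
{s0,s3,s4} --y--> {s0,s1,s2,s3,s4,s5}  [seen]
{s0,s1,s2,s3,s4,s5} --x--> {s0,s1,s2,s3,s4,s5}  [seen]
{s0,s1,s2,s3,s4,s5} --y--> {s0,s1,s2,s3,s4,s5}  [seen]
Reachable DFA states: {s0}, {s1,s2,s3,s4,s5}, {s0,s3,s4}, {s0,s1,s2,s3,s4,s5}.
Accepting DFA states (contain an NFA accepting state): {s0}, {s1,s2,s3,s4,s5}, {s0,s3,s4}, {s0,s1,s2,s3,s4,s5}.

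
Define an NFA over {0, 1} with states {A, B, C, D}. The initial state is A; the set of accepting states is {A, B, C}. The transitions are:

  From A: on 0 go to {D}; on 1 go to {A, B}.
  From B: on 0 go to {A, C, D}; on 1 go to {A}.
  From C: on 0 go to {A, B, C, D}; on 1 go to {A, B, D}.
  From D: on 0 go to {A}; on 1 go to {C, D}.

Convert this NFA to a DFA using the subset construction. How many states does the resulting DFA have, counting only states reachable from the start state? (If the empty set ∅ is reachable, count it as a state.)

Start state of the DFA: {A}.
{A} --0--> {D}  [new]
{A} --1--> {A, B}  [new]
{D} --0--> {A}  [seen]
{D} --1--> {C, D}  [new]
{A, B} --0--> {A, C, D}  [new]
{A, B} --1--> {A, B}  [seen]
{C, D} --0--> {A, B, C, D}  [new]
{C, D} --1--> {A, B, C, D}  [seen]
{A, C, D} --0--> {A, B, C, D}  [seen]
{A, C, D} --1--> {A, B, C, D}  [seen]
{A, B, C, D} --0--> {A, B, C, D}  [seen]
{A, B, C, D} --1--> {A, B, C, D}  [seen]
Reachable DFA states: {A}, {D}, {A, B}, {C, D}, {A, C, D}, {A, B, C, D}.

6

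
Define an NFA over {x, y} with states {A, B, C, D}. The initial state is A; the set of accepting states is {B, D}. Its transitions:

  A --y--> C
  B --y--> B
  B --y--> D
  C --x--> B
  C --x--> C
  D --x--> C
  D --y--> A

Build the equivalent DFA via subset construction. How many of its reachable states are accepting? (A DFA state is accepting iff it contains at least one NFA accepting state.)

Start state of the DFA: {A}.
{A} --x--> ∅  [new]
{A} --y--> {C}  [new]
∅ --x--> ∅  [seen]
∅ --y--> ∅  [seen]
{C} --x--> {B, C}  [new]
{C} --y--> ∅  [seen]
{B, C} --x--> {B, C}  [seen]
{B, C} --y--> {B, D}  [new]
{B, D} --x--> {C}  [seen]
{B, D} --y--> {A, B, D}  [new]
{A, B, D} --x--> {C}  [seen]
{A, B, D} --y--> {A, B, C, D}  [new]
{A, B, C, D} --x--> {B, C}  [seen]
{A, B, C, D} --y--> {A, B, C, D}  [seen]
Reachable DFA states: {A}, ∅, {C}, {B, C}, {B, D}, {A, B, D}, {A, B, C, D}.
Accepting DFA states (contain an NFA accepting state): {B, C}, {B, D}, {A, B, D}, {A, B, C, D}.

4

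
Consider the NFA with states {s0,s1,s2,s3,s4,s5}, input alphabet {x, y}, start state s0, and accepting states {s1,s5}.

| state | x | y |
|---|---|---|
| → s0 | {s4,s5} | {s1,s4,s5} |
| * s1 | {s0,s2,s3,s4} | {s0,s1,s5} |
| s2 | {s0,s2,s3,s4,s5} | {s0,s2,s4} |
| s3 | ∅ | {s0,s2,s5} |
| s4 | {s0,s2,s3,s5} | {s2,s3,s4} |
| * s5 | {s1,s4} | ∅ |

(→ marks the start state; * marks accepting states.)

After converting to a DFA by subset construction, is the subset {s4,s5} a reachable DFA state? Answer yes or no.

Start state of the DFA: {s0}.
{s0} --x--> {s4,s5}  [new]
{s0} --y--> {s1,s4,s5}  [new]
{s4,s5} --x--> {s0,s1,s2,s3,s4,s5}  [new]
{s4,s5} --y--> {s2,s3,s4}  [new]
{s1,s4,s5} --x--> {s0,s1,s2,s3,s4,s5}  [seen]
{s1,s4,s5} --y--> {s0,s1,s2,s3,s4,s5}  [seen]
{s0,s1,s2,s3,s4,s5} --x--> {s0,s1,s2,s3,s4,s5}  [seen]
{s0,s1,s2,s3,s4,s5} --y--> {s0,s1,s2,s3,s4,s5}  [seen]
{s2,s3,s4} --x--> {s0,s2,s3,s4,s5}  [new]
{s2,s3,s4} --y--> {s0,s2,s3,s4,s5}  [seen]
{s0,s2,s3,s4,s5} --x--> {s0,s1,s2,s3,s4,s5}  [seen]
{s0,s2,s3,s4,s5} --y--> {s0,s1,s2,s3,s4,s5}  [seen]
Reachable DFA states: {s0}, {s4,s5}, {s1,s4,s5}, {s0,s1,s2,s3,s4,s5}, {s2,s3,s4}, {s0,s2,s3,s4,s5}.
{s4,s5} is among them.

yes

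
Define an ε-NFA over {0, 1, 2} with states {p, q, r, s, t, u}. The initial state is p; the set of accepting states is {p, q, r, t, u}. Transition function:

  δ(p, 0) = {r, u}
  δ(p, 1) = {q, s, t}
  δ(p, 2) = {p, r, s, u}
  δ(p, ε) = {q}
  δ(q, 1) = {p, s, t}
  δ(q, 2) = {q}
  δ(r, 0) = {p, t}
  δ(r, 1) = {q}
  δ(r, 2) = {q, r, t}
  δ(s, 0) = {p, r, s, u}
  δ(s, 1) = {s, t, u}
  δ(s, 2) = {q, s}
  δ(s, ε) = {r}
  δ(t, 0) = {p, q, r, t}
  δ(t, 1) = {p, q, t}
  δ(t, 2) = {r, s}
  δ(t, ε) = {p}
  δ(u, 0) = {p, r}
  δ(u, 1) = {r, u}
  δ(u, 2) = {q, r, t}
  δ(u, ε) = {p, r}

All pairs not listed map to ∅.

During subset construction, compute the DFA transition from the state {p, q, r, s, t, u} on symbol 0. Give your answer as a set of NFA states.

{p, q, r, s, t, u}

δ(p,0) = {r, u}; δ(q,0) = ∅; δ(r,0) = {p, t}; δ(s,0) = {p, r, s, u}; δ(t,0) = {p, q, r, t}; δ(u,0) = {p, r}.
Union: {p, q, r, s, t, u}.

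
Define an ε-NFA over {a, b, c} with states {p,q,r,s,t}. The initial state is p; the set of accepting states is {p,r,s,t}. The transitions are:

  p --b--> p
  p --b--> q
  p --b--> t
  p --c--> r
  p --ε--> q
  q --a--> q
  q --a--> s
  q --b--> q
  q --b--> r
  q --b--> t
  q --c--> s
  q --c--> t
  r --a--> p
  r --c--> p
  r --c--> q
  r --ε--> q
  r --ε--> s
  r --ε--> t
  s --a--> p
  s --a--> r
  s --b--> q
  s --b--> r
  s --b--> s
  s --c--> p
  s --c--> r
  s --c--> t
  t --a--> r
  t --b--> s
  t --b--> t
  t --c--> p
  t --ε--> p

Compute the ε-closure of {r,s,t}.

Begin with {r,s,t}.
r →ε {q,s,t}; add q.
t →ε {p}; add p.
ε-closure = {p,q,r,s,t}.

{p,q,r,s,t}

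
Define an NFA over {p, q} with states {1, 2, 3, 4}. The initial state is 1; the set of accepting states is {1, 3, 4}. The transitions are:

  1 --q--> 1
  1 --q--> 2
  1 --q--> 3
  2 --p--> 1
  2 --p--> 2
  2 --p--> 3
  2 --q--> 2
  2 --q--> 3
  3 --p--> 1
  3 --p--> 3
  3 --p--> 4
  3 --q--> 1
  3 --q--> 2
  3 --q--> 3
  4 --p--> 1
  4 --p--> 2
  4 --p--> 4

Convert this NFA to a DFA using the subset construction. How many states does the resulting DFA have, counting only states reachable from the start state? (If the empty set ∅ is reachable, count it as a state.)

4

Start state of the DFA: {1}.
{1} --p--> ∅  [new]
{1} --q--> {1, 2, 3}  [new]
∅ --p--> ∅  [seen]
∅ --q--> ∅  [seen]
{1, 2, 3} --p--> {1, 2, 3, 4}  [new]
{1, 2, 3} --q--> {1, 2, 3}  [seen]
{1, 2, 3, 4} --p--> {1, 2, 3, 4}  [seen]
{1, 2, 3, 4} --q--> {1, 2, 3}  [seen]
Reachable DFA states: {1}, ∅, {1, 2, 3}, {1, 2, 3, 4}.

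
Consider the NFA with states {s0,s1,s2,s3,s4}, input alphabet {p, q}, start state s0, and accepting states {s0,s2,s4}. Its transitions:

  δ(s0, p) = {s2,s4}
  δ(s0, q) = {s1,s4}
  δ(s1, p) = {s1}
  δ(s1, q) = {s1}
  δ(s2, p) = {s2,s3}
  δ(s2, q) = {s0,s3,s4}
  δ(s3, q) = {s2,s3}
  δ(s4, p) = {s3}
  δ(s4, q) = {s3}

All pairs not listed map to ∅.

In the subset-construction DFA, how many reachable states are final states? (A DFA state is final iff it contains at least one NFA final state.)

10

Start state of the DFA: {s0}.
{s0} --p--> {s2,s4}  [new]
{s0} --q--> {s1,s4}  [new]
{s2,s4} --p--> {s2,s3}  [new]
{s2,s4} --q--> {s0,s3,s4}  [new]
{s1,s4} --p--> {s1,s3}  [new]
{s1,s4} --q--> {s1,s3}  [seen]
{s2,s3} --p--> {s2,s3}  [seen]
{s2,s3} --q--> {s0,s2,s3,s4}  [new]
{s0,s3,s4} --p--> {s2,s3,s4}  [new]
{s0,s3,s4} --q--> {s1,s2,s3,s4}  [new]
{s1,s3} --p--> {s1}  [new]
{s1,s3} --q--> {s1,s2,s3}  [new]
{s0,s2,s3,s4} --p--> {s2,s3,s4}  [seen]
{s0,s2,s3,s4} --q--> {s0,s1,s2,s3,s4}  [new]
{s2,s3,s4} --p--> {s2,s3}  [seen]
{s2,s3,s4} --q--> {s0,s2,s3,s4}  [seen]
{s1,s2,s3,s4} --p--> {s1,s2,s3}  [seen]
{s1,s2,s3,s4} --q--> {s0,s1,s2,s3,s4}  [seen]
{s1} --p--> {s1}  [seen]
{s1} --q--> {s1}  [seen]
{s1,s2,s3} --p--> {s1,s2,s3}  [seen]
{s1,s2,s3} --q--> {s0,s1,s2,s3,s4}  [seen]
{s0,s1,s2,s3,s4} --p--> {s1,s2,s3,s4}  [seen]
{s0,s1,s2,s3,s4} --q--> {s0,s1,s2,s3,s4}  [seen]
Reachable DFA states: {s0}, {s2,s4}, {s1,s4}, {s2,s3}, {s0,s3,s4}, {s1,s3}, {s0,s2,s3,s4}, {s2,s3,s4}, {s1,s2,s3,s4}, {s1}, {s1,s2,s3}, {s0,s1,s2,s3,s4}.
Accepting DFA states (contain an NFA accepting state): {s0}, {s2,s4}, {s1,s4}, {s2,s3}, {s0,s3,s4}, {s0,s2,s3,s4}, {s2,s3,s4}, {s1,s2,s3,s4}, {s1,s2,s3}, {s0,s1,s2,s3,s4}.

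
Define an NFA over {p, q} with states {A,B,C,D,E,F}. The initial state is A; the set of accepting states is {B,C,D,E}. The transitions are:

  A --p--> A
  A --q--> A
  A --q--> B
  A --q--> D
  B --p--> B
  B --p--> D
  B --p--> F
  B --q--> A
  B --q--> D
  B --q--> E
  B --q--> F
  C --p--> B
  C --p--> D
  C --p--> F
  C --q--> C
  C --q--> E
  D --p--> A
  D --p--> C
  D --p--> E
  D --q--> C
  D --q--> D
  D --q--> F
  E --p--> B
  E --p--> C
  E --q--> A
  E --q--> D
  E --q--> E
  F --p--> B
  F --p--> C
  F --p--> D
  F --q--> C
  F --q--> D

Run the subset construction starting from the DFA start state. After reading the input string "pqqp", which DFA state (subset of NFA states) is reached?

Start: {A}.
δ(A,p) = {A}.
Union: {A}.
After p: {A}.
δ(A,q) = {A,B,D}.
Union: {A,B,D}.
After q: {A,B,D}.
δ(A,q) = {A,B,D}; δ(B,q) = {A,D,E,F}; δ(D,q) = {C,D,F}.
Union: {A,B,C,D,E,F}.
After q: {A,B,C,D,E,F}.
δ(A,p) = {A}; δ(B,p) = {B,D,F}; δ(C,p) = {B,D,F}; δ(D,p) = {A,C,E}; δ(E,p) = {B,C}; δ(F,p) = {B,C,D}.
Union: {A,B,C,D,E,F}.
After p: {A,B,C,D,E,F}.

{A,B,C,D,E,F}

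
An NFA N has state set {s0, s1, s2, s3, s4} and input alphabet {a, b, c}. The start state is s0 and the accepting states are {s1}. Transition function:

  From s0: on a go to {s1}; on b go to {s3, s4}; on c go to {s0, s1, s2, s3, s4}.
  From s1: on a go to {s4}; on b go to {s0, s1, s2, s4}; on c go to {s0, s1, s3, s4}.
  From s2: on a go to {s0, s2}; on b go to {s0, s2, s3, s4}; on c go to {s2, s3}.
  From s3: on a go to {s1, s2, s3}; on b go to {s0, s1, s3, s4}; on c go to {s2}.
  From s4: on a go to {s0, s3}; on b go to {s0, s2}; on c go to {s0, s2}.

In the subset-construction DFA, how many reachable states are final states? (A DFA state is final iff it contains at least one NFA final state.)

7

Start state of the DFA: {s0}.
{s0} --a--> {s1}  [new]
{s0} --b--> {s3, s4}  [new]
{s0} --c--> {s0, s1, s2, s3, s4}  [new]
{s1} --a--> {s4}  [new]
{s1} --b--> {s0, s1, s2, s4}  [new]
{s1} --c--> {s0, s1, s3, s4}  [new]
{s3, s4} --a--> {s0, s1, s2, s3}  [new]
{s3, s4} --b--> {s0, s1, s2, s3, s4}  [seen]
{s3, s4} --c--> {s0, s2}  [new]
{s0, s1, s2, s3, s4} --a--> {s0, s1, s2, s3, s4}  [seen]
{s0, s1, s2, s3, s4} --b--> {s0, s1, s2, s3, s4}  [seen]
{s0, s1, s2, s3, s4} --c--> {s0, s1, s2, s3, s4}  [seen]
{s4} --a--> {s0, s3}  [new]
{s4} --b--> {s0, s2}  [seen]
{s4} --c--> {s0, s2}  [seen]
{s0, s1, s2, s4} --a--> {s0, s1, s2, s3, s4}  [seen]
{s0, s1, s2, s4} --b--> {s0, s1, s2, s3, s4}  [seen]
{s0, s1, s2, s4} --c--> {s0, s1, s2, s3, s4}  [seen]
{s0, s1, s3, s4} --a--> {s0, s1, s2, s3, s4}  [seen]
{s0, s1, s3, s4} --b--> {s0, s1, s2, s3, s4}  [seen]
{s0, s1, s3, s4} --c--> {s0, s1, s2, s3, s4}  [seen]
{s0, s1, s2, s3} --a--> {s0, s1, s2, s3, s4}  [seen]
{s0, s1, s2, s3} --b--> {s0, s1, s2, s3, s4}  [seen]
{s0, s1, s2, s3} --c--> {s0, s1, s2, s3, s4}  [seen]
{s0, s2} --a--> {s0, s1, s2}  [new]
{s0, s2} --b--> {s0, s2, s3, s4}  [new]
{s0, s2} --c--> {s0, s1, s2, s3, s4}  [seen]
{s0, s3} --a--> {s1, s2, s3}  [new]
{s0, s3} --b--> {s0, s1, s3, s4}  [seen]
{s0, s3} --c--> {s0, s1, s2, s3, s4}  [seen]
{s0, s1, s2} --a--> {s0, s1, s2, s4}  [seen]
{s0, s1, s2} --b--> {s0, s1, s2, s3, s4}  [seen]
{s0, s1, s2} --c--> {s0, s1, s2, s3, s4}  [seen]
{s0, s2, s3, s4} --a--> {s0, s1, s2, s3}  [seen]
{s0, s2, s3, s4} --b--> {s0, s1, s2, s3, s4}  [seen]
{s0, s2, s3, s4} --c--> {s0, s1, s2, s3, s4}  [seen]
{s1, s2, s3} --a--> {s0, s1, s2, s3, s4}  [seen]
{s1, s2, s3} --b--> {s0, s1, s2, s3, s4}  [seen]
{s1, s2, s3} --c--> {s0, s1, s2, s3, s4}  [seen]
Reachable DFA states: {s0}, {s1}, {s3, s4}, {s0, s1, s2, s3, s4}, {s4}, {s0, s1, s2, s4}, {s0, s1, s3, s4}, {s0, s1, s2, s3}, {s0, s2}, {s0, s3}, {s0, s1, s2}, {s0, s2, s3, s4}, {s1, s2, s3}.
Accepting DFA states (contain an NFA accepting state): {s1}, {s0, s1, s2, s3, s4}, {s0, s1, s2, s4}, {s0, s1, s3, s4}, {s0, s1, s2, s3}, {s0, s1, s2}, {s1, s2, s3}.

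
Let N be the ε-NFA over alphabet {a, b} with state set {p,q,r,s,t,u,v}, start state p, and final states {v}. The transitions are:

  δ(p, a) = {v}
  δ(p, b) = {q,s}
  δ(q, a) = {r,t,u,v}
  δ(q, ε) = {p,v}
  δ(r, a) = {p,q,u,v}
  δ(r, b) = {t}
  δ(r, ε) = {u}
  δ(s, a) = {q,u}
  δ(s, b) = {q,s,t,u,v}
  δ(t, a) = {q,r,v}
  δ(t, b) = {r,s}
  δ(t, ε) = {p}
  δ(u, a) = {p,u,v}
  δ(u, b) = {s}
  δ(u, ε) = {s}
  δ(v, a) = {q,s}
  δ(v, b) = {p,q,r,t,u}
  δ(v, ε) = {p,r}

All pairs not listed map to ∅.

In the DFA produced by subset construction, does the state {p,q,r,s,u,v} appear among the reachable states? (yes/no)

Start state of the DFA: {p} (ε-closure of the NFA start).
{p} --a--> {p,r,s,u,v}  [new]
{p} --b--> {p,q,r,s,u,v}  [new]
{p,r,s,u,v} --a--> {p,q,r,s,u,v}  [seen]
{p,r,s,u,v} --b--> {p,q,r,s,t,u,v}  [new]
{p,q,r,s,u,v} --a--> {p,q,r,s,t,u,v}  [seen]
{p,q,r,s,u,v} --b--> {p,q,r,s,t,u,v}  [seen]
{p,q,r,s,t,u,v} --a--> {p,q,r,s,t,u,v}  [seen]
{p,q,r,s,t,u,v} --b--> {p,q,r,s,t,u,v}  [seen]
Reachable DFA states: {p}, {p,r,s,u,v}, {p,q,r,s,u,v}, {p,q,r,s,t,u,v}.
{p,q,r,s,u,v} is among them.

yes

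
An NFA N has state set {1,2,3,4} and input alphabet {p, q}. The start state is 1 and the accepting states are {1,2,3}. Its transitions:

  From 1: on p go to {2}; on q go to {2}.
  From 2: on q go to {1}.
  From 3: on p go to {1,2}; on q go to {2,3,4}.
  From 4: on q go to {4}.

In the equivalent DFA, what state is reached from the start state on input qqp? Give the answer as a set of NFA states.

Start: {1}.
δ(1,q) = {2}.
Union: {2}.
After q: {2}.
δ(2,q) = {1}.
Union: {1}.
After q: {1}.
δ(1,p) = {2}.
Union: {2}.
After p: {2}.

{2}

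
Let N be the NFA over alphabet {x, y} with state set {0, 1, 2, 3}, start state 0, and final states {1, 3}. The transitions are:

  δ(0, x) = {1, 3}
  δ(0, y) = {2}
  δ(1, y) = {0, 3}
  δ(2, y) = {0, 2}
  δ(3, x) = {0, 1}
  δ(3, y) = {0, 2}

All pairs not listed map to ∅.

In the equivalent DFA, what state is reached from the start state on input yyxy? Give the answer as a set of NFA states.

Start: {0}.
δ(0,y) = {2}.
Union: {2}.
After y: {2}.
δ(2,y) = {0, 2}.
Union: {0, 2}.
After y: {0, 2}.
δ(0,x) = {1, 3}; δ(2,x) = ∅.
Union: {1, 3}.
After x: {1, 3}.
δ(1,y) = {0, 3}; δ(3,y) = {0, 2}.
Union: {0, 2, 3}.
After y: {0, 2, 3}.

{0, 2, 3}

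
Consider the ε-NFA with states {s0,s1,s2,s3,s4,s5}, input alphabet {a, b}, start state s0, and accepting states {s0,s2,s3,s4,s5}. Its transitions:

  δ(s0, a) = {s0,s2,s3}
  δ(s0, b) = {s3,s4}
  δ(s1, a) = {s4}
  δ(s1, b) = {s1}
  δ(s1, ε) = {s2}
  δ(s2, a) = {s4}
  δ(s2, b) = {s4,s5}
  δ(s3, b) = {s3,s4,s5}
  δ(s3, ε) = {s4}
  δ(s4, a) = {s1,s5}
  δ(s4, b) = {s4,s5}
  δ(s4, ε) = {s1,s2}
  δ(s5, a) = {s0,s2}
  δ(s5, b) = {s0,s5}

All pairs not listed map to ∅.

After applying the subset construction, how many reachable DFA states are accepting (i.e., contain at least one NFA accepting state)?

Start state of the DFA: {s0} (ε-closure of the NFA start).
{s0} --a--> {s0,s1,s2,s3,s4}  [new]
{s0} --b--> {s1,s2,s3,s4}  [new]
{s0,s1,s2,s3,s4} --a--> {s0,s1,s2,s3,s4,s5}  [new]
{s0,s1,s2,s3,s4} --b--> {s1,s2,s3,s4,s5}  [new]
{s1,s2,s3,s4} --a--> {s1,s2,s4,s5}  [new]
{s1,s2,s3,s4} --b--> {s1,s2,s3,s4,s5}  [seen]
{s0,s1,s2,s3,s4,s5} --a--> {s0,s1,s2,s3,s4,s5}  [seen]
{s0,s1,s2,s3,s4,s5} --b--> {s0,s1,s2,s3,s4,s5}  [seen]
{s1,s2,s3,s4,s5} --a--> {s0,s1,s2,s4,s5}  [new]
{s1,s2,s3,s4,s5} --b--> {s0,s1,s2,s3,s4,s5}  [seen]
{s1,s2,s4,s5} --a--> {s0,s1,s2,s4,s5}  [seen]
{s1,s2,s4,s5} --b--> {s0,s1,s2,s4,s5}  [seen]
{s0,s1,s2,s4,s5} --a--> {s0,s1,s2,s3,s4,s5}  [seen]
{s0,s1,s2,s4,s5} --b--> {s0,s1,s2,s3,s4,s5}  [seen]
Reachable DFA states: {s0}, {s0,s1,s2,s3,s4}, {s1,s2,s3,s4}, {s0,s1,s2,s3,s4,s5}, {s1,s2,s3,s4,s5}, {s1,s2,s4,s5}, {s0,s1,s2,s4,s5}.
Accepting DFA states (contain an NFA accepting state): {s0}, {s0,s1,s2,s3,s4}, {s1,s2,s3,s4}, {s0,s1,s2,s3,s4,s5}, {s1,s2,s3,s4,s5}, {s1,s2,s4,s5}, {s0,s1,s2,s4,s5}.

7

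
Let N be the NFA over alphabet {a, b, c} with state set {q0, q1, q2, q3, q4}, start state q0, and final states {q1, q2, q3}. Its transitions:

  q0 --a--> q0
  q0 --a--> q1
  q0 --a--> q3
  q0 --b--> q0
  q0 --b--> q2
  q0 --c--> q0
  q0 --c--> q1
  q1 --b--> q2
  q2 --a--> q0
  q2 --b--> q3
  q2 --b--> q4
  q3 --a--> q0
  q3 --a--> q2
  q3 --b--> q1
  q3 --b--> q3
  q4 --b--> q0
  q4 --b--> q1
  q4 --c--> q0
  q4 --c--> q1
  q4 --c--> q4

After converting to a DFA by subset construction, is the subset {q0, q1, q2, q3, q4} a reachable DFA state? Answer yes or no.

Start state of the DFA: {q0}.
{q0} --a--> {q0, q1, q3}  [new]
{q0} --b--> {q0, q2}  [new]
{q0} --c--> {q0, q1}  [new]
{q0, q1, q3} --a--> {q0, q1, q2, q3}  [new]
{q0, q1, q3} --b--> {q0, q1, q2, q3}  [seen]
{q0, q1, q3} --c--> {q0, q1}  [seen]
{q0, q2} --a--> {q0, q1, q3}  [seen]
{q0, q2} --b--> {q0, q2, q3, q4}  [new]
{q0, q2} --c--> {q0, q1}  [seen]
{q0, q1} --a--> {q0, q1, q3}  [seen]
{q0, q1} --b--> {q0, q2}  [seen]
{q0, q1} --c--> {q0, q1}  [seen]
{q0, q1, q2, q3} --a--> {q0, q1, q2, q3}  [seen]
{q0, q1, q2, q3} --b--> {q0, q1, q2, q3, q4}  [new]
{q0, q1, q2, q3} --c--> {q0, q1}  [seen]
{q0, q2, q3, q4} --a--> {q0, q1, q2, q3}  [seen]
{q0, q2, q3, q4} --b--> {q0, q1, q2, q3, q4}  [seen]
{q0, q2, q3, q4} --c--> {q0, q1, q4}  [new]
{q0, q1, q2, q3, q4} --a--> {q0, q1, q2, q3}  [seen]
{q0, q1, q2, q3, q4} --b--> {q0, q1, q2, q3, q4}  [seen]
{q0, q1, q2, q3, q4} --c--> {q0, q1, q4}  [seen]
{q0, q1, q4} --a--> {q0, q1, q3}  [seen]
{q0, q1, q4} --b--> {q0, q1, q2}  [new]
{q0, q1, q4} --c--> {q0, q1, q4}  [seen]
{q0, q1, q2} --a--> {q0, q1, q3}  [seen]
{q0, q1, q2} --b--> {q0, q2, q3, q4}  [seen]
{q0, q1, q2} --c--> {q0, q1}  [seen]
Reachable DFA states: {q0}, {q0, q1, q3}, {q0, q2}, {q0, q1}, {q0, q1, q2, q3}, {q0, q2, q3, q4}, {q0, q1, q2, q3, q4}, {q0, q1, q4}, {q0, q1, q2}.
{q0, q1, q2, q3, q4} is among them.

yes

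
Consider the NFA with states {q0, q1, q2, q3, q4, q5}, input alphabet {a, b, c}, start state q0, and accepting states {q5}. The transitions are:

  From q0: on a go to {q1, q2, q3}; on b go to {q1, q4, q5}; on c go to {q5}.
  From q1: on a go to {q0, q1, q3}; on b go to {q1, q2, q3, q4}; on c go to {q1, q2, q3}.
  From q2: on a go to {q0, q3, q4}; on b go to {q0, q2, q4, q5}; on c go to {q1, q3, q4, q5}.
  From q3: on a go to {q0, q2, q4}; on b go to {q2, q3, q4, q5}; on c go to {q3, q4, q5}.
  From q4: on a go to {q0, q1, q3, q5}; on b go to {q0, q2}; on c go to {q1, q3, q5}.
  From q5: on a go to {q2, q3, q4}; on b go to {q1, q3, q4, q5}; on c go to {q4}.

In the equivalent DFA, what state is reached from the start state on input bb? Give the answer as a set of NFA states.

Start: {q0}.
δ(q0,b) = {q1, q4, q5}.
Union: {q1, q4, q5}.
After b: {q1, q4, q5}.
δ(q1,b) = {q1, q2, q3, q4}; δ(q4,b) = {q0, q2}; δ(q5,b) = {q1, q3, q4, q5}.
Union: {q0, q1, q2, q3, q4, q5}.
After b: {q0, q1, q2, q3, q4, q5}.

{q0, q1, q2, q3, q4, q5}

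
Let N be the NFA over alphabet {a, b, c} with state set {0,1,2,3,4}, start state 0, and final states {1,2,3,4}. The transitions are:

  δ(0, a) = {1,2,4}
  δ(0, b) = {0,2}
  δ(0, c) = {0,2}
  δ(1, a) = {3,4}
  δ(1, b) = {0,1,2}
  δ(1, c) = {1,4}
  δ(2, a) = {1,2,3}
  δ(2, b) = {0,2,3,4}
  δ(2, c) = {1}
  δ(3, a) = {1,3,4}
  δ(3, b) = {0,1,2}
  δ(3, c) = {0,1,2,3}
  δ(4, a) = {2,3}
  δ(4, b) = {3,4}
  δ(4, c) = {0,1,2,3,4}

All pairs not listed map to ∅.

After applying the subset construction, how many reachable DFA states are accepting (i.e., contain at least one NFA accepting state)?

Start state of the DFA: {0}.
{0} --a--> {1,2,4}  [new]
{0} --b--> {0,2}  [new]
{0} --c--> {0,2}  [seen]
{1,2,4} --a--> {1,2,3,4}  [new]
{1,2,4} --b--> {0,1,2,3,4}  [new]
{1,2,4} --c--> {0,1,2,3,4}  [seen]
{0,2} --a--> {1,2,3,4}  [seen]
{0,2} --b--> {0,2,3,4}  [new]
{0,2} --c--> {0,1,2}  [new]
{1,2,3,4} --a--> {1,2,3,4}  [seen]
{1,2,3,4} --b--> {0,1,2,3,4}  [seen]
{1,2,3,4} --c--> {0,1,2,3,4}  [seen]
{0,1,2,3,4} --a--> {1,2,3,4}  [seen]
{0,1,2,3,4} --b--> {0,1,2,3,4}  [seen]
{0,1,2,3,4} --c--> {0,1,2,3,4}  [seen]
{0,2,3,4} --a--> {1,2,3,4}  [seen]
{0,2,3,4} --b--> {0,1,2,3,4}  [seen]
{0,2,3,4} --c--> {0,1,2,3,4}  [seen]
{0,1,2} --a--> {1,2,3,4}  [seen]
{0,1,2} --b--> {0,1,2,3,4}  [seen]
{0,1,2} --c--> {0,1,2,4}  [new]
{0,1,2,4} --a--> {1,2,3,4}  [seen]
{0,1,2,4} --b--> {0,1,2,3,4}  [seen]
{0,1,2,4} --c--> {0,1,2,3,4}  [seen]
Reachable DFA states: {0}, {1,2,4}, {0,2}, {1,2,3,4}, {0,1,2,3,4}, {0,2,3,4}, {0,1,2}, {0,1,2,4}.
Accepting DFA states (contain an NFA accepting state): {1,2,4}, {0,2}, {1,2,3,4}, {0,1,2,3,4}, {0,2,3,4}, {0,1,2}, {0,1,2,4}.

7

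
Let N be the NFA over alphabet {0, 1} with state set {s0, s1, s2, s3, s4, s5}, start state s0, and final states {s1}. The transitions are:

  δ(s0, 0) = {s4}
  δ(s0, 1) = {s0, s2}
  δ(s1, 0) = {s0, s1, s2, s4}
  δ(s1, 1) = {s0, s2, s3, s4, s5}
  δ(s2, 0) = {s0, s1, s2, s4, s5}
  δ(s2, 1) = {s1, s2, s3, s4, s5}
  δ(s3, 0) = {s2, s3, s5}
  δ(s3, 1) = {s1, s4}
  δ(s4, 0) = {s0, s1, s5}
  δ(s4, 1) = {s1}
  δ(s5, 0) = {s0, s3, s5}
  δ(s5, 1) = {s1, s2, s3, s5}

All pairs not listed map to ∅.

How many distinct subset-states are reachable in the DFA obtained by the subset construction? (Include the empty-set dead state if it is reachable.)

9

Start state of the DFA: {s0}.
{s0} --0--> {s4}  [new]
{s0} --1--> {s0, s2}  [new]
{s4} --0--> {s0, s1, s5}  [new]
{s4} --1--> {s1}  [new]
{s0, s2} --0--> {s0, s1, s2, s4, s5}  [new]
{s0, s2} --1--> {s0, s1, s2, s3, s4, s5}  [new]
{s0, s1, s5} --0--> {s0, s1, s2, s3, s4, s5}  [seen]
{s0, s1, s5} --1--> {s0, s1, s2, s3, s4, s5}  [seen]
{s1} --0--> {s0, s1, s2, s4}  [new]
{s1} --1--> {s0, s2, s3, s4, s5}  [new]
{s0, s1, s2, s4, s5} --0--> {s0, s1, s2, s3, s4, s5}  [seen]
{s0, s1, s2, s4, s5} --1--> {s0, s1, s2, s3, s4, s5}  [seen]
{s0, s1, s2, s3, s4, s5} --0--> {s0, s1, s2, s3, s4, s5}  [seen]
{s0, s1, s2, s3, s4, s5} --1--> {s0, s1, s2, s3, s4, s5}  [seen]
{s0, s1, s2, s4} --0--> {s0, s1, s2, s4, s5}  [seen]
{s0, s1, s2, s4} --1--> {s0, s1, s2, s3, s4, s5}  [seen]
{s0, s2, s3, s4, s5} --0--> {s0, s1, s2, s3, s4, s5}  [seen]
{s0, s2, s3, s4, s5} --1--> {s0, s1, s2, s3, s4, s5}  [seen]
Reachable DFA states: {s0}, {s4}, {s0, s2}, {s0, s1, s5}, {s1}, {s0, s1, s2, s4, s5}, {s0, s1, s2, s3, s4, s5}, {s0, s1, s2, s4}, {s0, s2, s3, s4, s5}.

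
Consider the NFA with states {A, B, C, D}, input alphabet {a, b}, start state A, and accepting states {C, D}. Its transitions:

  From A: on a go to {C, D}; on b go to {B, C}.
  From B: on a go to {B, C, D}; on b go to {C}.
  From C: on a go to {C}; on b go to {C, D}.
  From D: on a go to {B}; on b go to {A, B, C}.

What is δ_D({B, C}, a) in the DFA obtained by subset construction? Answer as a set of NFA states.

δ(B,a) = {B, C, D}; δ(C,a) = {C}.
Union: {B, C, D}.

{B, C, D}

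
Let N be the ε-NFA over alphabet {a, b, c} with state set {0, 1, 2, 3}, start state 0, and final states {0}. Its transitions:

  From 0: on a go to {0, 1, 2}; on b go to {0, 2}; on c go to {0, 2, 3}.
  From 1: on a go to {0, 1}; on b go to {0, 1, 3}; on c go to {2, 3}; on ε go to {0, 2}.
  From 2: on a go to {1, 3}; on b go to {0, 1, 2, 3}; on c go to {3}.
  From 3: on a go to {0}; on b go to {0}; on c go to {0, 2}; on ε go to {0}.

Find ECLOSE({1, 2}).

{0, 1, 2}

Begin with {1, 2}.
1 →ε {0, 2}; add 0.
ε-closure = {0, 1, 2}.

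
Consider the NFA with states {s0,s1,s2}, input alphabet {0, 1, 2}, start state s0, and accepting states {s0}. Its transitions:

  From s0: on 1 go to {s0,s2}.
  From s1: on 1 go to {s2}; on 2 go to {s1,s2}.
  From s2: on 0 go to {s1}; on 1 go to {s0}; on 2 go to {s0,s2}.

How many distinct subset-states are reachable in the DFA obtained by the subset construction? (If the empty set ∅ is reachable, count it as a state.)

7

Start state of the DFA: {s0}.
{s0} --0--> ∅  [new]
{s0} --1--> {s0,s2}  [new]
{s0} --2--> ∅  [seen]
∅ --0--> ∅  [seen]
∅ --1--> ∅  [seen]
∅ --2--> ∅  [seen]
{s0,s2} --0--> {s1}  [new]
{s0,s2} --1--> {s0,s2}  [seen]
{s0,s2} --2--> {s0,s2}  [seen]
{s1} --0--> ∅  [seen]
{s1} --1--> {s2}  [new]
{s1} --2--> {s1,s2}  [new]
{s2} --0--> {s1}  [seen]
{s2} --1--> {s0}  [seen]
{s2} --2--> {s0,s2}  [seen]
{s1,s2} --0--> {s1}  [seen]
{s1,s2} --1--> {s0,s2}  [seen]
{s1,s2} --2--> {s0,s1,s2}  [new]
{s0,s1,s2} --0--> {s1}  [seen]
{s0,s1,s2} --1--> {s0,s2}  [seen]
{s0,s1,s2} --2--> {s0,s1,s2}  [seen]
Reachable DFA states: {s0}, ∅, {s0,s2}, {s1}, {s2}, {s1,s2}, {s0,s1,s2}.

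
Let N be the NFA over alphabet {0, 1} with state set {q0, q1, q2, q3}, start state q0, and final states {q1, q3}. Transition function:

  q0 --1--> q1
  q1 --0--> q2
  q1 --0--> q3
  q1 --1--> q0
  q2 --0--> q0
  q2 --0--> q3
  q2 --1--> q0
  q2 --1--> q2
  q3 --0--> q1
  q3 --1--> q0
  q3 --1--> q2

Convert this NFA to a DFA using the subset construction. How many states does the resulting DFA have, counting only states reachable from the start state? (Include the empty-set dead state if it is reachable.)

Start state of the DFA: {q0}.
{q0} --0--> ∅  [new]
{q0} --1--> {q1}  [new]
∅ --0--> ∅  [seen]
∅ --1--> ∅  [seen]
{q1} --0--> {q2, q3}  [new]
{q1} --1--> {q0}  [seen]
{q2, q3} --0--> {q0, q1, q3}  [new]
{q2, q3} --1--> {q0, q2}  [new]
{q0, q1, q3} --0--> {q1, q2, q3}  [new]
{q0, q1, q3} --1--> {q0, q1, q2}  [new]
{q0, q2} --0--> {q0, q3}  [new]
{q0, q2} --1--> {q0, q1, q2}  [seen]
{q1, q2, q3} --0--> {q0, q1, q2, q3}  [new]
{q1, q2, q3} --1--> {q0, q2}  [seen]
{q0, q1, q2} --0--> {q0, q2, q3}  [new]
{q0, q1, q2} --1--> {q0, q1, q2}  [seen]
{q0, q3} --0--> {q1}  [seen]
{q0, q3} --1--> {q0, q1, q2}  [seen]
{q0, q1, q2, q3} --0--> {q0, q1, q2, q3}  [seen]
{q0, q1, q2, q3} --1--> {q0, q1, q2}  [seen]
{q0, q2, q3} --0--> {q0, q1, q3}  [seen]
{q0, q2, q3} --1--> {q0, q1, q2}  [seen]
Reachable DFA states: {q0}, ∅, {q1}, {q2, q3}, {q0, q1, q3}, {q0, q2}, {q1, q2, q3}, {q0, q1, q2}, {q0, q3}, {q0, q1, q2, q3}, {q0, q2, q3}.

11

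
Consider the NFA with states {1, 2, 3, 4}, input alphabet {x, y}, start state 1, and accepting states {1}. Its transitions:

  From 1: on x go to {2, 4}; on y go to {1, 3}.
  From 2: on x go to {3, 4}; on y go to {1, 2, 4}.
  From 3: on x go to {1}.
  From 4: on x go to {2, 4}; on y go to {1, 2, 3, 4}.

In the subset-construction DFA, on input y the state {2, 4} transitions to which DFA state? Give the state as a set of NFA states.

δ(2,y) = {1, 2, 4}; δ(4,y) = {1, 2, 3, 4}.
Union: {1, 2, 3, 4}.

{1, 2, 3, 4}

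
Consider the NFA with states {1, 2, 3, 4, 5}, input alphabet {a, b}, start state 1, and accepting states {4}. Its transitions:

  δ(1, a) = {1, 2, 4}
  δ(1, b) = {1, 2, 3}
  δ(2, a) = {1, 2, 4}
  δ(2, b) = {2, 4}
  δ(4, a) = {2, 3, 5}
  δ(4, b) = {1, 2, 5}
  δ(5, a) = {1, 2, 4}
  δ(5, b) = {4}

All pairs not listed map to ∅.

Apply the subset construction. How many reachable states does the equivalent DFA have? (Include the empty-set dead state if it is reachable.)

Start state of the DFA: {1}.
{1} --a--> {1, 2, 4}  [new]
{1} --b--> {1, 2, 3}  [new]
{1, 2, 4} --a--> {1, 2, 3, 4, 5}  [new]
{1, 2, 4} --b--> {1, 2, 3, 4, 5}  [seen]
{1, 2, 3} --a--> {1, 2, 4}  [seen]
{1, 2, 3} --b--> {1, 2, 3, 4}  [new]
{1, 2, 3, 4, 5} --a--> {1, 2, 3, 4, 5}  [seen]
{1, 2, 3, 4, 5} --b--> {1, 2, 3, 4, 5}  [seen]
{1, 2, 3, 4} --a--> {1, 2, 3, 4, 5}  [seen]
{1, 2, 3, 4} --b--> {1, 2, 3, 4, 5}  [seen]
Reachable DFA states: {1}, {1, 2, 4}, {1, 2, 3}, {1, 2, 3, 4, 5}, {1, 2, 3, 4}.

5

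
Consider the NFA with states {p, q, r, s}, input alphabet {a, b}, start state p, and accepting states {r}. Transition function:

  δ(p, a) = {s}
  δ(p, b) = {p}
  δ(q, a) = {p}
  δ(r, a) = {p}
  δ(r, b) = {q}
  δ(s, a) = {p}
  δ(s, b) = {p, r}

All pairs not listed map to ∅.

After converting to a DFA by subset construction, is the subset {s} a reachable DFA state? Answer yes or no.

Start state of the DFA: {p}.
{p} --a--> {s}  [new]
{p} --b--> {p}  [seen]
{s} --a--> {p}  [seen]
{s} --b--> {p, r}  [new]
{p, r} --a--> {p, s}  [new]
{p, r} --b--> {p, q}  [new]
{p, s} --a--> {p, s}  [seen]
{p, s} --b--> {p, r}  [seen]
{p, q} --a--> {p, s}  [seen]
{p, q} --b--> {p}  [seen]
Reachable DFA states: {p}, {s}, {p, r}, {p, s}, {p, q}.
{s} is among them.

yes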